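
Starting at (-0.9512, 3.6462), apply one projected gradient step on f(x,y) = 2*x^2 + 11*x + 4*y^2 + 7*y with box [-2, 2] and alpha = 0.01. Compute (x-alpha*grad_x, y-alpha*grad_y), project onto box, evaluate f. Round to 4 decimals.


Step 1: Compute gradient at (-0.9512, 3.6462).
grad_x = 2*2*-0.9512 + 11 = 7.1952
grad_y = 2*4*3.6462 + 7 = 36.1696
Step 2: Gradient step.
x_raw = -0.9512 - 0.01*7.1952 = -1.0232
y_raw = 3.6462 - 0.01*36.1696 = 3.2845
Step 3: Project onto [-2, 2].
x_proj = clip(-1.0232) = -1.0232
y_proj = clip(3.2845) = 2.0
Step 4: Evaluate f.
f(-1.0232, 2.0) = 20.839


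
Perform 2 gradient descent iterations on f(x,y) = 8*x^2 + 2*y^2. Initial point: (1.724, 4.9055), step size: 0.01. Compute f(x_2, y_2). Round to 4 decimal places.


Gradient descent on f(x,y) = 8*x^2 + 2*y^2.
Starting point: (1.724, 4.9055), alpha = 0.01
Step 1: grad_x = 2*8*1.724 = 27.584, grad_y = 2*2*4.9055 = 19.622
  x_1 = 1.724 - 0.01*27.584 = 1.4482
  y_1 = 4.9055 - 0.01*19.622 = 4.7093
Step 2: grad_x = 2*8*1.4482 = 23.1706, grad_y = 2*2*4.7093 = 18.8371
  x_2 = 1.4482 - 0.01*23.1706 = 1.2165
  y_2 = 4.7093 - 0.01*18.8371 = 4.5209
f(1.2165, 4.5209) = 8*1.2165^2 + 2*4.5209^2 = 52.7153


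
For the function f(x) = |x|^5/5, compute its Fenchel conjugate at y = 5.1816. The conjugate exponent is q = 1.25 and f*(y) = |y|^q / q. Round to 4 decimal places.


The conjugate exponent q satisfies 1/p + 1/q = 1.
p = 5, so q = 5/(5 - 1) = 1.25
|y|^q = 5.1816^1.25 = 7.8177
f*(5.1816) = 7.8177 / 1.25 = 6.2542


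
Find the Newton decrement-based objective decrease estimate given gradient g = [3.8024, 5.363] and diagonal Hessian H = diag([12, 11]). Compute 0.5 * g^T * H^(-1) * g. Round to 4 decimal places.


Step 1: H is diagonal, so H^(-1) * g = [0.3169, 0.4875].
Step 2: g^T H^(-1) g = sum_i g_i^2 / H_ii
  = (3.8024)^2/12 + (5.363)^2/11
  = 1.2049 + 2.6147 = 3.8196
Step 3: Objective decrease = 0.5 * g^T H^(-1) g = 1.9098


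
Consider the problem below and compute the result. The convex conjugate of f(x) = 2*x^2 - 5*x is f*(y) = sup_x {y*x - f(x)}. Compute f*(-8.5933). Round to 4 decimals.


f*(y) = sup_x {y*x - a*x^2 - b*x} = sup_x {(y-b)*x - a*x^2}
FOC: (y - b) - 2a*x = 0 => x* = (y - b)/(2a)
x* = (-8.5933 + 5)/(2*2) = -0.8983
f*(-8.5933) = (y-b)^2/(4a) = (-8.5933 + 5)^2/(4*2)
= 12.9118/8 = 1.614


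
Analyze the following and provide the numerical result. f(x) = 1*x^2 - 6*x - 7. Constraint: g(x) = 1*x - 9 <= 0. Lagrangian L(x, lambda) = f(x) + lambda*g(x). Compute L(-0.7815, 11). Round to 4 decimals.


Step 1: Evaluate f(x).
f(-0.7815) = 1*(-0.7815)^2 - 6*(-0.7815) - 7 = -1.7003
Step 2: Evaluate g(x).
g(-0.7815) = 1*-0.7815 - 9 = -9.7815
Step 3: Compute Lagrangian.
L = -1.7003 + 11*-9.7815 = -109.2968


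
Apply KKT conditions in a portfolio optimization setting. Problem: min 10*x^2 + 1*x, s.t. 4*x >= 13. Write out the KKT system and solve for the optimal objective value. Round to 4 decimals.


Step 1: Try lambda = 0 (constraint inactive).
x_unc = -1/(2*10) = -0.05
Check: 4*-0.05 = -0.2 < 13 -- violated!
Step 2: Constraint must be active: 4*x = 13
x* = 13/4 = 3.25
lambda = (2*10*3.25 + 1)/4 = 16.5
Step 3: Compute optimal value.
f(x*) = 10*3.25^2 + 1*3.25 = 108.875


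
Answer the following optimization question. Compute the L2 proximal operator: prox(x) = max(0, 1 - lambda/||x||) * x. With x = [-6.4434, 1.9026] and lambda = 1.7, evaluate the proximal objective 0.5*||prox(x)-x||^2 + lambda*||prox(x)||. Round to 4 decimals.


Step 1: Compute ||x||.
||x|| = 6.7184
Step 2: Compute scaling factor.
scale = max(0, 1 - 1.7/6.7184) = 0.747
Step 3: prox(x) = [-4.813, 1.4212]
||prox(x)|| = 5.0184
Step 4: Proximal objective.
0.5*||prox-x||^2 = 1.445
lambda*||prox|| = 8.5313
Total = 9.9763


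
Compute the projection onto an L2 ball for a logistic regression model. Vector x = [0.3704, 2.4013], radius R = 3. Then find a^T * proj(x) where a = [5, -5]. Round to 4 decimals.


Step 1: Compute ||x|| (intermediates to 6 decimals).
||x|| = sqrt(0.3704^2 + 2.4013^2) = 2.429699
Step 2: Project.
Since ||x|| <= R, proj = x (no scaling needed).
proj(x) = [0.3704, 2.4013]
Step 3: Dot product.
a^T * proj(x) = 5*0.3704 - 5*2.4013 = -10.1545


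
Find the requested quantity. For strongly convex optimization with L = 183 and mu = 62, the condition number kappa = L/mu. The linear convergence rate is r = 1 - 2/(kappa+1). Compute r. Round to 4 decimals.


Step 1: Compute the condition number.
kappa = L/mu = 183/62 = 2.9516
Step 2: Compute the convergence rate.
r = 1 - 2/(kappa + 1) = 1 - 2*mu/(L + mu) = (L - mu)/(L + mu) = 121/245 = 0.4939


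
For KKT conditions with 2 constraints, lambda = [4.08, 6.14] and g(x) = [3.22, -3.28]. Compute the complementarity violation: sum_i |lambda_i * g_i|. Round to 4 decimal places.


KKT complementary slackness check:
lambda_1 * g_1 = 4.08 * 3.22 = 13.1376
lambda_2 * g_2 = 6.14 * -3.28 = -20.1392
Total violation = 13.1376 + 20.1392 = 33.2768


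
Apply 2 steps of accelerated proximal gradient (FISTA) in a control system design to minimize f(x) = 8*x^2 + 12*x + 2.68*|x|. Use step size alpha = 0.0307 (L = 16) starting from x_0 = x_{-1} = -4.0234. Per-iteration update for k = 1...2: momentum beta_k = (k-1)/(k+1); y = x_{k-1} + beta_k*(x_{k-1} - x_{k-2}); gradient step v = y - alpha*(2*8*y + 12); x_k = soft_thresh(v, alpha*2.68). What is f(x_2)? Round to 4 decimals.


FISTA on f(x) = 8*x^2 + 12*x + 2.68*|x|
L = 16, alpha = 0.0307
Iteration 1: beta = 0.0, y = -4.0234 + 0.0*(-4.0234 + 4.0234) = -4.0234
  grad(y) = -52.3744, v = y - alpha*grad = -2.4155
  prox(v) = soft_thresh(-2.4155, 0.0823) = -2.3332
Iteration 2: beta = 0.3333, y = -2.3332 + 0.3333*(-2.3332 + 4.0234) = -1.7698
  grad(y) = -16.3174, v = y - alpha*grad = -1.2689
  prox(v) = soft_thresh(-1.2689, 0.0823) = -1.1866
f(x_2) = 8*(-1.1866)^2 + 12*(-1.1866) + 2.68*|-1.1866| = 0.2052


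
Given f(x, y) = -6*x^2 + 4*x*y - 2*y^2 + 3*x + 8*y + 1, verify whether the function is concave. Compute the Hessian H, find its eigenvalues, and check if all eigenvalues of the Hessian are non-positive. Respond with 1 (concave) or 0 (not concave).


The Hessian of f(x,y) = -6*x^2 + 4*x*y - 2*y^2 + 3*x + 8*y + 1 is:
H = [[-12, 4], [4, -4]]
Trace = -12 - 4 = -16
Determinant = -12*-4 - (4)^2 = 32
Discriminant = (-16)^2 - 4*32 = 128.0
Eigenvalues: lambda_1 = -13.6569, lambda_2 = -2.3431
The function is concave.

1


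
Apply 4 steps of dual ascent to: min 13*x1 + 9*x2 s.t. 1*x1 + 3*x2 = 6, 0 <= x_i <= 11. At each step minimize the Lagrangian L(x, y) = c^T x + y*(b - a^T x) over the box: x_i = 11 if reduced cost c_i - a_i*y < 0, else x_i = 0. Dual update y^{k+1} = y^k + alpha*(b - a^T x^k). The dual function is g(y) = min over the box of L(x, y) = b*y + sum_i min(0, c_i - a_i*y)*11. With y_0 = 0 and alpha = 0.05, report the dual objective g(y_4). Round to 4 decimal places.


Dual ascent for LP: min 13*x1 + 9*x2, 1*x1 + 3*x2 = 6, 0 <= x_i <= 11
Step 1: y^k = 0.0, reduced costs: (13.0, 9.0)
  x^k = (0.0, 0.0), subgradient = b - a^T x = 6.0
  y^{k+1} = 0.0 + 0.05*6.0 = 0.3
Step 2: y^k = 0.3, reduced costs: (12.7, 8.1)
  x^k = (0.0, 0.0), subgradient = b - a^T x = 6.0
  y^{k+1} = 0.3 + 0.05*6.0 = 0.6
Step 3: y^k = 0.6, reduced costs: (12.4, 7.2)
  x^k = (0.0, 0.0), subgradient = b - a^T x = 6.0
  y^{k+1} = 0.6 + 0.05*6.0 = 0.9
Step 4: y^k = 0.9, reduced costs: (12.1, 6.3)
  x^k = (0.0, 0.0), subgradient = b - a^T x = 6.0
  y^{k+1} = 0.9 + 0.05*6.0 = 1.2
Dual objective at y_4 = 1.2: reduced costs (11.8, 5.4), box minimizer x = (0.0, 0.0)
g(y_4) = b*y + (c1 - a1*y)*x1 + (c2 - a2*y)*x2 = 6*1.2 + 11.8*0.0 + 5.4*0.0 = 7.2 + 0.0 + 0.0 = 7.2


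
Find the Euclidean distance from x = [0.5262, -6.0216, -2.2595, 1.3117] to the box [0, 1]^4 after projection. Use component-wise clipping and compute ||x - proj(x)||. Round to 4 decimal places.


Project each component onto [0, 1].
clip(0.5262) = 0.5262, clip(-6.0216) = 0.0, clip(-2.2595) = 0.0, clip(1.3117) = 1.0
Projection = [0.5262, 0.0, 0.0, 1.0]
Squared diffs: [0.0, 36.2597, 5.1053, 0.0972]
Distance = sqrt(41.4622) = 6.4391


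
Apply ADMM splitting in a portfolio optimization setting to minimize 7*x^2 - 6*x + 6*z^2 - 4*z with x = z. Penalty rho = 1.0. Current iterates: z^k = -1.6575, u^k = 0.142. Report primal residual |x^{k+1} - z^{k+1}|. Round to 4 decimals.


ADMM iteration with rho = 1.0, z^k = -1.6575, u^k = 0.142
Step 1: x-update.
Minimize 7*x^2 - 6*x + (1.0/2)*(x + 1.6575 + 0.142)^2
FOC: (2*7 + 1.0)*x = 6 + 1.0*(-1.6575 - 0.142)
x^{k+1} = 0.28
Step 2: z-update.
Minimize 6*z^2 - 4*z + (1.0/2)*(0.28 - z + 0.142)^2
FOC: (2*6 + 1.0)*z = 4 + 1.0*(0.28 + 0.142)
z^{k+1} = 0.3402
Step 3: u-update.
u^{k+1} = 0.142 + 0.28 - 0.3402 = 0.0819
Step 4: Primal residual = |0.28 - 0.3402| = 0.0601


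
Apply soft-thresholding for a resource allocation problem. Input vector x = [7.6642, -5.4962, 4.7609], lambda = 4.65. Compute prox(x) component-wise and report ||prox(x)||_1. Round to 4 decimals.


Soft-thresholding with lambda = 4.65:
prox(7.6642) = sign(7.6642)*max(|7.6642| - 4.65, 0) = 3.0142
prox(-5.4962) = sign(-5.4962)*max(|-5.4962| - 4.65, 0) = -0.8462
prox(4.7609) = sign(4.7609)*max(|4.7609| - 4.65, 0) = 0.1109
prox(x) = [3.0142, -0.8462, 0.1109]
||prox(x)||_1 = 3.0142 + 0.8462 + 0.1109 = 3.9713


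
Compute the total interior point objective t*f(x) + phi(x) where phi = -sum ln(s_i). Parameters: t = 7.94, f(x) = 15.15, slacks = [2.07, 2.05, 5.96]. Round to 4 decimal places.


Step 1: Compute log-barrier.
ln values: [0.7275, 0.7178, 1.7851]
phi = -(0.7275 + 0.7178 + 1.7851) = -3.2305
Step 2: Compute augmented objective.
t*f(x) = 7.94*15.15 = 120.291
Total = 120.291 - 3.2305 = 117.0605


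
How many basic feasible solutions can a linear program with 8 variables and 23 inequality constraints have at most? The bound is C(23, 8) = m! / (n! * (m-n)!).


Each vertex corresponds to some choice of n active constraints out of m, so the number of vertices is at most C(m, n) = m! / (n!(m-n)!).
m = 23, n = 8
Numerator: 23 * 22 * 21 * 20 * 19 * 18 * 17 * 16
Denominator: 8! = 40320
C(23, 8) = 490314


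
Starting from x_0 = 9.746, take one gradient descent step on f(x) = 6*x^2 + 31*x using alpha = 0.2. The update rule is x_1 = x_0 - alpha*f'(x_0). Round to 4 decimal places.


We compute the gradient at x_0 and apply the update.
f'(x) = 12*x + 31
f'(9.746) = 12*9.746 + 31 = 147.952
x_1 = 9.746 - 0.2*147.952 = -19.8444


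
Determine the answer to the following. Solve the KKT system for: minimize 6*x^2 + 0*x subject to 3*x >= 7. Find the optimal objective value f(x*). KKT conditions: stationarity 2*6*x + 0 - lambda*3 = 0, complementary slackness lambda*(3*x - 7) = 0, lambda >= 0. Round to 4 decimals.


Step 1: Try lambda = 0 (constraint inactive).
x_unc = 0/(2*6) = 0.0
Check: 3*0.0 = 0.0 < 7 -- violated!
Step 2: Constraint must be active: 3*x = 7
x* = 7/3 = 2.3333 (rounded; the exact value 7/3 is used below)
lambda = (2*6*(7/3) + 0)/3 = 9.3333
Step 3: Compute optimal value.
f(x*) = 6*(7/3)^2 + 0*(7/3) = 32.6667


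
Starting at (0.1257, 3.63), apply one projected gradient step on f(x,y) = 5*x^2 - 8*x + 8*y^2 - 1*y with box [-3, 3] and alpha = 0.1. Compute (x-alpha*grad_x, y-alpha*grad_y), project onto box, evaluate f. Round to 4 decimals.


Step 1: Compute gradient at (0.1257, 3.63).
grad_x = 2*5*0.1257 - 8 = -6.743
grad_y = 2*8*3.63 - 1 = 57.08
Step 2: Gradient step.
x_raw = 0.1257 - 0.1*-6.743 = 0.8
y_raw = 3.63 - 0.1*57.08 = -2.078
Step 3: Project onto [-3, 3].
x_proj = clip(0.8) = 0.8
y_proj = clip(-2.078) = -2.078
Step 4: Evaluate f.
f(0.8, -2.078) = 33.4227


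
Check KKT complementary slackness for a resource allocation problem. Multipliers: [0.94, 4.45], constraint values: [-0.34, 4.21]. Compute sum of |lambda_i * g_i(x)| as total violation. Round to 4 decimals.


KKT complementary slackness check:
lambda_1 * g_1 = 0.94 * -0.34 = -0.3196
lambda_2 * g_2 = 4.45 * 4.21 = 18.7345
Total violation = 0.3196 + 18.7345 = 19.0541


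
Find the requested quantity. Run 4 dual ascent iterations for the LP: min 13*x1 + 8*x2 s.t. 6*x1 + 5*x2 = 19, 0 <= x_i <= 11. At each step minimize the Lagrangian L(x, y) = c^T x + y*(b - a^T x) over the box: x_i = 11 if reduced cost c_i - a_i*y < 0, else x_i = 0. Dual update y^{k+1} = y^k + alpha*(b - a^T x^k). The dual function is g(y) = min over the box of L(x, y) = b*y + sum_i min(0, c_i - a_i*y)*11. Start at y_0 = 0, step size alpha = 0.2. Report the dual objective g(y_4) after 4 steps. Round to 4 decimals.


Dual ascent for LP: min 13*x1 + 8*x2, 6*x1 + 5*x2 = 19, 0 <= x_i <= 11
Step 1: y^k = 0.0, reduced costs: (13.0, 8.0)
  x^k = (0.0, 0.0), subgradient = b - a^T x = 19.0
  y^{k+1} = 0.0 + 0.2*19.0 = 3.8
Step 2: y^k = 3.8, reduced costs: (-9.8, -11.0)
  x^k = (11.0, 11.0), subgradient = b - a^T x = -102.0
  y^{k+1} = 3.8 + 0.2*-102.0 = -16.6
Step 3: y^k = -16.6, reduced costs: (112.6, 91.0)
  x^k = (0.0, 0.0), subgradient = b - a^T x = 19.0
  y^{k+1} = -16.6 + 0.2*19.0 = -12.8
Step 4: y^k = -12.8, reduced costs: (89.8, 72.0)
  x^k = (0.0, 0.0), subgradient = b - a^T x = 19.0
  y^{k+1} = -12.8 + 0.2*19.0 = -9.0
Dual objective at y_4 = -9.0: reduced costs (67.0, 53.0), box minimizer x = (0.0, 0.0)
g(y_4) = b*y + (c1 - a1*y)*x1 + (c2 - a2*y)*x2 = 19*(-9.0) + 67.0*0.0 + 53.0*0.0 = -171.0 + 0.0 + 0.0 = -171.0


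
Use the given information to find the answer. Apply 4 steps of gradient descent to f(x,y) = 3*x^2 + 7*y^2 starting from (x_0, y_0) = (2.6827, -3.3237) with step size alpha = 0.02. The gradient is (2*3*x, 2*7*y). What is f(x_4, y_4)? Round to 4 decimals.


Gradient descent on f(x,y) = 3*x^2 + 7*y^2.
Starting point: (2.6827, -3.3237), alpha = 0.02
Step 1: grad_x = 2*3*2.6827 = 16.0962, grad_y = 2*7*-3.3237 = -46.5318
  x_1 = 2.6827 - 0.02*16.0962 = 2.3608
  y_1 = -3.3237 - 0.02*-46.5318 = -2.3931
Step 2: grad_x = 2*3*2.3608 = 14.1647, grad_y = 2*7*-2.3931 = -33.5029
  x_2 = 2.3608 - 0.02*14.1647 = 2.0775
  y_2 = -2.3931 - 0.02*-33.5029 = -1.723
Step 3: grad_x = 2*3*2.0775 = 12.4649, grad_y = 2*7*-1.723 = -24.1221
  x_3 = 2.0775 - 0.02*12.4649 = 1.8282
  y_3 = -1.723 - 0.02*-24.1221 = -1.2406
Step 4: grad_x = 2*3*1.8282 = 10.9691, grad_y = 2*7*-1.2406 = -17.3679
  x_4 = 1.8282 - 0.02*10.9691 = 1.6088
  y_4 = -1.2406 - 0.02*-17.3679 = -0.8932
f(1.6088, -0.8932) = 3*1.6088^2 + 7*(-0.8932)^2 = 13.3495


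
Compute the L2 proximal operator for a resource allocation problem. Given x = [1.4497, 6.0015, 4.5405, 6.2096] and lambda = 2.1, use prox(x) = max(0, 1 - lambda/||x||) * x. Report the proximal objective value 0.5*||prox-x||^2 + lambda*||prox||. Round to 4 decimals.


Step 1: Compute ||x||.
||x|| = 9.8638
Step 2: Compute scaling factor.
scale = max(0, 1 - 2.1/9.8638) = 0.7871
Step 3: prox(x) = [1.1411, 4.7238, 3.5738, 4.8876]
||prox(x)|| = 7.7638
Step 4: Proximal objective.
0.5*||prox-x||^2 = 2.205
lambda*||prox|| = 16.304
Total = 18.509


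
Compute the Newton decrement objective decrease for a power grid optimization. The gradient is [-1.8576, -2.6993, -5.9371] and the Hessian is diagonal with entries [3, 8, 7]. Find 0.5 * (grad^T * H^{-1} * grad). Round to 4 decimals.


Step 1: H is diagonal, so H^(-1) * g = [-0.6192, -0.3374, -0.8482].
Step 2: g^T H^(-1) g = sum_i g_i^2 / H_ii
  = (-1.8576)^2/3 + (-2.6993)^2/8 + (-5.9371)^2/7
  = 1.1502 + 0.9108 + 5.0356 = 7.0966
Step 3: Objective decrease = 0.5 * g^T H^(-1) g = 3.5483


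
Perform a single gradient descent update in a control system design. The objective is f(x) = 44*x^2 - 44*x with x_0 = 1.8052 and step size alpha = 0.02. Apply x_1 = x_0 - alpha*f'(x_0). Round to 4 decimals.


We compute the gradient at x_0 and apply the update.
f'(x) = 88*x - 44
f'(1.8052) = 88*1.8052 - 44 = 114.8576
x_1 = 1.8052 - 0.02*114.8576 = -0.492


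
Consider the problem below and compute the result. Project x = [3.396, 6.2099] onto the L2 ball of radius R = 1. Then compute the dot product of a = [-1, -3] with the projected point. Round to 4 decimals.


Step 1: Compute ||x|| (intermediates to 6 decimals).
||x|| = sqrt(3.396^2 + 6.2099^2) = 7.07783
Step 2: Project.
Since ||x|| > R, scale = R/||x|| = 1/7.07783 = 0.141286, proj(x) = scale * x
proj(x) = [0.479807, 0.877372]
Step 3: Dot product.
a^T * proj(x) = -1*0.479807 - 3*0.877372 = -3.1119


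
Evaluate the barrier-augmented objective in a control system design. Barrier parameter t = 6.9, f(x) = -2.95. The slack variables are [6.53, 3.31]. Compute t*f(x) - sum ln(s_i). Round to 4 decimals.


Step 1: Compute log-barrier.
ln values: [1.8764, 1.1969]
phi = -(1.8764 + 1.1969) = -3.0734
Step 2: Compute augmented objective.
t*f(x) = 6.9*-2.95 = -20.355
Total = -20.355 - 3.0734 = -23.4284


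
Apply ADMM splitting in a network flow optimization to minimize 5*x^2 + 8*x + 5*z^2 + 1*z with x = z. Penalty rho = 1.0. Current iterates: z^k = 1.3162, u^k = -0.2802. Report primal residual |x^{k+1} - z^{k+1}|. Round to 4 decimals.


ADMM iteration with rho = 1.0, z^k = 1.3162, u^k = -0.2802
Step 1: x-update.
Minimize 5*x^2 + 8*x + (1.0/2)*(x - 1.3162 - 0.2802)^2
FOC: (2*5 + 1.0)*x = -8 + 1.0*(1.3162 + 0.2802)
x^{k+1} = -0.5821
Step 2: z-update.
Minimize 5*z^2 + 1*z + (1.0/2)*(-0.5821 - z - 0.2802)^2
FOC: (2*5 + 1.0)*z = -1 + 1.0*(-0.5821 - 0.2802)
z^{k+1} = -0.1693
Step 3: u-update.
u^{k+1} = -0.2802 - 0.5821 + 0.1693 = -0.693
Step 4: Primal residual = |-0.5821 + 0.1693| = 0.4128


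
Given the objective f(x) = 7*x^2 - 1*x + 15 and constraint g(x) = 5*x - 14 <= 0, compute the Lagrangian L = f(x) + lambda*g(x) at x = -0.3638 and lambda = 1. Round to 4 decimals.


Step 1: Evaluate f(x).
f(-0.3638) = 7*(-0.3638)^2 - 1*(-0.3638) + 15 = 16.2903
Step 2: Evaluate g(x).
g(-0.3638) = 5*-0.3638 - 14 = -15.819
Step 3: Compute Lagrangian.
L = 16.2903 + 1*-15.819 = 0.4713


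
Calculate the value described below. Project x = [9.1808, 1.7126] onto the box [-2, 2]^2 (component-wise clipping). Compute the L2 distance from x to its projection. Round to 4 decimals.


Project each component onto [-2, 2].
clip(9.1808) = 2.0, clip(1.7126) = 1.7126
Projection = [2.0, 1.7126]
Squared diffs: [51.5639, 0.0]
Distance = sqrt(51.5639) = 7.1808


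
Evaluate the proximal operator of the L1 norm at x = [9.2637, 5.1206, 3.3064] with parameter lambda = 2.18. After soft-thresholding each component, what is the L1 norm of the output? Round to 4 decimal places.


Soft-thresholding with lambda = 2.18:
prox(9.2637) = sign(9.2637)*max(|9.2637| - 2.18, 0) = 7.0837
prox(5.1206) = sign(5.1206)*max(|5.1206| - 2.18, 0) = 2.9406
prox(3.3064) = sign(3.3064)*max(|3.3064| - 2.18, 0) = 1.1264
prox(x) = [7.0837, 2.9406, 1.1264]
||prox(x)||_1 = 7.0837 + 2.9406 + 1.1264 = 11.1507


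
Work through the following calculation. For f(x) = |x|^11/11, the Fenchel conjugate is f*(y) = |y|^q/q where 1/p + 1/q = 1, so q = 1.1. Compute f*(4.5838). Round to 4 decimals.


The conjugate exponent q satisfies 1/p + 1/q = 1.
p = 11, so q = 11/(11 - 1) = 1.1
|y|^q = 4.5838^1.1 = 5.3376
f*(4.5838) = 5.3376 / 1.1 = 4.8524


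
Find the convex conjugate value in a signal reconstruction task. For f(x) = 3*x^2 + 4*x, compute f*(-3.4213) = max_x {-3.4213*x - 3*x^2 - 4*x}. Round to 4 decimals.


f*(y) = sup_x {y*x - a*x^2 - b*x} = sup_x {(y-b)*x - a*x^2}
FOC: (y - b) - 2a*x = 0 => x* = (y - b)/(2a)
x* = (-3.4213 - 4)/(2*3) = -1.2369
f*(-3.4213) = (y-b)^2/(4a) = (-3.4213 - 4)^2/(4*3)
= 55.0757/12 = 4.5896


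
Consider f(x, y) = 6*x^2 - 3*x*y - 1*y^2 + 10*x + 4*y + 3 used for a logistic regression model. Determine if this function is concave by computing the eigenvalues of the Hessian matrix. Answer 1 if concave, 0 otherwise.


The Hessian of f(x,y) = 6*x^2 - 3*x*y - 1*y^2 + 10*x + 4*y + 3 is:
H = [[12, -3], [-3, -2]]
Trace = 12 - 2 = 10
Determinant = 12*-2 - (-3)^2 = -33
Discriminant = (10)^2 - 4*-33 = 232.0
Eigenvalues: lambda_1 = -2.6158, lambda_2 = 12.6158
The function is not concave.

0


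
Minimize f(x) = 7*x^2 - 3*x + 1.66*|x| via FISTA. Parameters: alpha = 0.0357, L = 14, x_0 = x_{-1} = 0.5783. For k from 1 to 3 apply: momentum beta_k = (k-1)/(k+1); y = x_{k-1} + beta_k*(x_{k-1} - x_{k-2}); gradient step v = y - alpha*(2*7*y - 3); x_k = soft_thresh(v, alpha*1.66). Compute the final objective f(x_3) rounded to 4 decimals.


FISTA on f(x) = 7*x^2 - 3*x + 1.66*|x|
L = 14, alpha = 0.0357
Iteration 1: beta = 0.0, y = 0.5783 + 0.0*(0.5783 - 0.5783) = 0.5783
  grad(y) = 5.0962, v = y - alpha*grad = 0.3964
  prox(v) = soft_thresh(0.3964, 0.0593) = 0.3371
Iteration 2: beta = 0.3333, y = 0.3371 + 0.3333*(0.3371 - 0.5783) = 0.2567
  grad(y) = 0.5939, v = y - alpha*grad = 0.2355
  prox(v) = soft_thresh(0.2355, 0.0593) = 0.1762
Iteration 3: beta = 0.5, y = 0.1762 + 0.5*(0.1762 - 0.3371) = 0.0958
  grad(y) = -1.6586, v = y - alpha*grad = 0.155
  prox(v) = soft_thresh(0.155, 0.0593) = 0.0958
f(x_3) = 7*0.0958^2 - 3*0.0958 + 1.66*|0.0958| = -0.0641


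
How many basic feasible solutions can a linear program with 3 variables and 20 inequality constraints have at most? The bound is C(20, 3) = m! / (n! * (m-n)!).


Each vertex corresponds to some choice of n active constraints out of m, so the number of vertices is at most C(m, n) = m! / (n!(m-n)!).
m = 20, n = 3
Numerator: 20 * 19 * 18
Denominator: 3! = 6
C(20, 3) = 1140


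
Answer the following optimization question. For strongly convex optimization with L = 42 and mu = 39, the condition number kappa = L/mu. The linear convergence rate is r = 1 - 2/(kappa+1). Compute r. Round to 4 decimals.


Step 1: Compute the condition number.
kappa = L/mu = 42/39 = 1.0769
Step 2: Compute the convergence rate.
r = 1 - 2/(kappa + 1) = 1 - 2*mu/(L + mu) = (L - mu)/(L + mu) = 3/81 = 0.037


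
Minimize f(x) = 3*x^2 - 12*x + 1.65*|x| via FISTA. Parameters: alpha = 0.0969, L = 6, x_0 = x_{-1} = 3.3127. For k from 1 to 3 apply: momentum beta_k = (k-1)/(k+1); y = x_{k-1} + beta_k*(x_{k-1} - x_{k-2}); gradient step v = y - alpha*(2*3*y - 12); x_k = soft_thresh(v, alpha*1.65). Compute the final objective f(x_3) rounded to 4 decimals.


FISTA on f(x) = 3*x^2 - 12*x + 1.65*|x|
L = 6, alpha = 0.0969
Iteration 1: beta = 0.0, y = 3.3127 + 0.0*(3.3127 - 3.3127) = 3.3127
  grad(y) = 7.8762, v = y - alpha*grad = 2.5495
  prox(v) = soft_thresh(2.5495, 0.1599) = 2.3896
Iteration 2: beta = 0.3333, y = 2.3896 + 0.3333*(2.3896 - 3.3127) = 2.0819
  grad(y) = 0.4915, v = y - alpha*grad = 2.0343
  prox(v) = soft_thresh(2.0343, 0.1599) = 1.8744
Iteration 3: beta = 0.5, y = 1.8744 + 0.5*(1.8744 - 2.3896) = 1.6168
  grad(y) = -2.2992, v = y - alpha*grad = 1.8396
  prox(v) = soft_thresh(1.8396, 0.1599) = 1.6797
f(x_3) = 3*1.6797^2 - 12*1.6797 + 1.65*|1.6797| = -8.9207


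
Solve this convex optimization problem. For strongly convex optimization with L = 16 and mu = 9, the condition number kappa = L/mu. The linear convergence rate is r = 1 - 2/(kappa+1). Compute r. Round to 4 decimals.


Step 1: Compute the condition number.
kappa = L/mu = 16/9 = 1.7778
Step 2: Compute the convergence rate.
r = 1 - 2/(kappa + 1) = 1 - 2*mu/(L + mu) = (L - mu)/(L + mu) = 7/25 = 0.28


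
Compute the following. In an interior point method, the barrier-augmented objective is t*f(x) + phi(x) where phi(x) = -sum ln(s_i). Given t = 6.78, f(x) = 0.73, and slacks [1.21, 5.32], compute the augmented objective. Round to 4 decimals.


Step 1: Compute log-barrier.
ln values: [0.1906, 1.6715]
phi = -(0.1906 + 1.6715) = -1.8621
Step 2: Compute augmented objective.
t*f(x) = 6.78*0.73 = 4.9494
Total = 4.9494 - 1.8621 = 3.0873


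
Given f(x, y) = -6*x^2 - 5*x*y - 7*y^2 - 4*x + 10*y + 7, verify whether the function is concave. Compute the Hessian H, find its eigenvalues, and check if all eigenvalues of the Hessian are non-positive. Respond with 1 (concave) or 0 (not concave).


The Hessian of f(x,y) = -6*x^2 - 5*x*y - 7*y^2 - 4*x + 10*y + 7 is:
H = [[-12, -5], [-5, -14]]
Trace = -12 - 14 = -26
Determinant = -12*-14 - (-5)^2 = 143
Discriminant = (-26)^2 - 4*143 = 104.0
Eigenvalues: lambda_1 = -18.099, lambda_2 = -7.901
The function is concave.

1


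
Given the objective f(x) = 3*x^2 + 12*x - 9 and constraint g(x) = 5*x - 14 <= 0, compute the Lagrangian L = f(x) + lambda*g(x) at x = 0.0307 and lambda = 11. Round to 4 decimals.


Step 1: Evaluate f(x).
f(0.0307) = 3*0.0307^2 + 12*0.0307 - 9 = -8.6288
Step 2: Evaluate g(x).
g(0.0307) = 5*0.0307 - 14 = -13.8465
Step 3: Compute Lagrangian.
L = -8.6288 + 11*-13.8465 = -160.9403


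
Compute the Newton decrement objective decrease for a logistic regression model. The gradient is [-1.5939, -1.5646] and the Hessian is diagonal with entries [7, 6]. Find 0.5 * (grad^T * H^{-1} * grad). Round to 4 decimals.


Step 1: H is diagonal, so H^(-1) * g = [-0.2277, -0.2608].
Step 2: g^T H^(-1) g = sum_i g_i^2 / H_ii
  = (-1.5939)^2/7 + (-1.5646)^2/6
  = 0.3629 + 0.408 = 0.7709
Step 3: Objective decrease = 0.5 * g^T H^(-1) g = 0.3855


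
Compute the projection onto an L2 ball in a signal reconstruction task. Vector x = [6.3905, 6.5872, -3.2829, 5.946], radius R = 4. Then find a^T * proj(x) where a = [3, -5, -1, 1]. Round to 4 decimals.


Step 1: Compute ||x|| (intermediates to 6 decimals).
||x|| = sqrt(6.3905^2 + 6.5872^2 + (-3.2829)^2 + 5.946^2) = 11.41762
Step 2: Project.
Since ||x|| > R, scale = R/||x|| = 4/11.41762 = 0.350336, proj(x) = scale * x
proj(x) = [2.238822, 2.307733, -1.150118, 2.083098]
Step 3: Dot product.
a^T * proj(x) = 3*2.238822 - 5*2.307733 - 1*(-1.150118) + 1*2.083098 = -1.589


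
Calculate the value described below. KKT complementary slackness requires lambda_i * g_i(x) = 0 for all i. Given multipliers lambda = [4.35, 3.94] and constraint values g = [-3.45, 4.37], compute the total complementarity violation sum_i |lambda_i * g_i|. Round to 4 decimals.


KKT complementary slackness check:
lambda_1 * g_1 = 4.35 * -3.45 = -15.0075
lambda_2 * g_2 = 3.94 * 4.37 = 17.2178
Total violation = 15.0075 + 17.2178 = 32.2253


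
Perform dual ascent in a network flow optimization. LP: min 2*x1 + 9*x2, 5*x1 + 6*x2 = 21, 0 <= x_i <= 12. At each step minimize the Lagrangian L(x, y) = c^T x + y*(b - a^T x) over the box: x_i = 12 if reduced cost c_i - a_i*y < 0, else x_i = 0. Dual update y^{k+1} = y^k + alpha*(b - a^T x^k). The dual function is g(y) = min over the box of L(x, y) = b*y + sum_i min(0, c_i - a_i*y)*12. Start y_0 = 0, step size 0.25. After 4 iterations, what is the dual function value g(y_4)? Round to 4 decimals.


Dual ascent for LP: min 2*x1 + 9*x2, 5*x1 + 6*x2 = 21, 0 <= x_i <= 12
Step 1: y^k = 0.0, reduced costs: (2.0, 9.0)
  x^k = (0.0, 0.0), subgradient = b - a^T x = 21.0
  y^{k+1} = 0.0 + 0.25*21.0 = 5.25
Step 2: y^k = 5.25, reduced costs: (-24.25, -22.5)
  x^k = (12.0, 12.0), subgradient = b - a^T x = -111.0
  y^{k+1} = 5.25 + 0.25*-111.0 = -22.5
Step 3: y^k = -22.5, reduced costs: (114.5, 144.0)
  x^k = (0.0, 0.0), subgradient = b - a^T x = 21.0
  y^{k+1} = -22.5 + 0.25*21.0 = -17.25
Step 4: y^k = -17.25, reduced costs: (88.25, 112.5)
  x^k = (0.0, 0.0), subgradient = b - a^T x = 21.0
  y^{k+1} = -17.25 + 0.25*21.0 = -12.0
Dual objective at y_4 = -12.0: reduced costs (62.0, 81.0), box minimizer x = (0.0, 0.0)
g(y_4) = b*y + (c1 - a1*y)*x1 + (c2 - a2*y)*x2 = 21*(-12.0) + 62.0*0.0 + 81.0*0.0 = -252.0 + 0.0 + 0.0 = -252.0


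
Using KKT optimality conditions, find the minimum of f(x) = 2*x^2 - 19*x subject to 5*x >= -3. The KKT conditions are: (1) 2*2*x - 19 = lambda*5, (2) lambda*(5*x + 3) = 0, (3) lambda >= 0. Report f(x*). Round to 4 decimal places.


Step 1: Try lambda = 0 (constraint inactive).
Stationarity: 2*2*x - 19 = 0
x* = 19/(2*2) = 4.75
Check constraint: 5*4.75 = 23.75 >= -3 -- satisfied.
Step 2: Compute optimal value.
f(x*) = 2*4.75^2 - 19*4.75 = -45.125


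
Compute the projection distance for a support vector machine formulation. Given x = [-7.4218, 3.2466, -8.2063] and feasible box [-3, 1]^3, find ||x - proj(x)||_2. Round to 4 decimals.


Project each component onto [-3, 1].
clip(-7.4218) = -3.0, clip(3.2466) = 1.0, clip(-8.2063) = -3.0
Projection = [-3.0, 1.0, -3.0]
Squared diffs: [19.5523, 5.0472, 27.1056]
Distance = sqrt(51.7051) = 7.1906


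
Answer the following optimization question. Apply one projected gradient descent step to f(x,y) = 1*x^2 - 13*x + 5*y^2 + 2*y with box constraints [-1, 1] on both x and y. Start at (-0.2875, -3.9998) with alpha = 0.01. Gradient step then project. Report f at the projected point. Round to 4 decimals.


Step 1: Compute gradient at (-0.2875, -3.9998).
grad_x = 2*1*-0.2875 - 13 = -13.575
grad_y = 2*5*-3.9998 + 2 = -37.998
Step 2: Gradient step.
x_raw = -0.2875 - 0.01*-13.575 = -0.1518
y_raw = -3.9998 - 0.01*-37.998 = -3.6198
Step 3: Project onto [-1, 1].
x_proj = clip(-0.1518) = -0.1518
y_proj = clip(-3.6198) = -1.0
Step 4: Evaluate f.
f(-0.1518, -1.0) = 4.9958


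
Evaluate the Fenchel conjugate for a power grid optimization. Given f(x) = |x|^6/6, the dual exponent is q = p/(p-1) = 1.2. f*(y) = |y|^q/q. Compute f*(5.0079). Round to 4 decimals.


The conjugate exponent q satisfies 1/p + 1/q = 1.
p = 6, so q = 6/(6 - 1) = 1.2
|y|^q = 5.0079^1.2 = 6.9117
f*(5.0079) = 6.9117 / 1.2 = 5.7598


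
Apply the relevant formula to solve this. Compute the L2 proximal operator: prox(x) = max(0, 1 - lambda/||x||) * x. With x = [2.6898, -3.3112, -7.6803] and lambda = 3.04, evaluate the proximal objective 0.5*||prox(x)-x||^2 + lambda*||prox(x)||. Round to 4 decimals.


Step 1: Compute ||x||.
||x|| = 8.7856
Step 2: Compute scaling factor.
scale = max(0, 1 - 3.04/8.7856) = 0.654
Step 3: prox(x) = [1.7591, -2.1655, -5.0227]
||prox(x)|| = 5.7456
Step 4: Proximal objective.
0.5*||prox-x||^2 = 4.6208
lambda*||prox|| = 17.4666
Total = 22.0873


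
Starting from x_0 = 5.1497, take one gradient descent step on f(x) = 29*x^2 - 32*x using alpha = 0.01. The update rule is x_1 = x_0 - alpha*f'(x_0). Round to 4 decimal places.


We compute the gradient at x_0 and apply the update.
f'(x) = 58*x - 32
f'(5.1497) = 58*5.1497 - 32 = 266.6826
x_1 = 5.1497 - 0.01*266.6826 = 2.4829


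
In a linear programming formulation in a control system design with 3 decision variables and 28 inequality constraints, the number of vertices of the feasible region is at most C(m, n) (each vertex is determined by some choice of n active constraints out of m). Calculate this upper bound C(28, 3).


Each vertex corresponds to some choice of n active constraints out of m, so the number of vertices is at most C(m, n) = m! / (n!(m-n)!).
m = 28, n = 3
Numerator: 28 * 27 * 26
Denominator: 3! = 6
C(28, 3) = 3276


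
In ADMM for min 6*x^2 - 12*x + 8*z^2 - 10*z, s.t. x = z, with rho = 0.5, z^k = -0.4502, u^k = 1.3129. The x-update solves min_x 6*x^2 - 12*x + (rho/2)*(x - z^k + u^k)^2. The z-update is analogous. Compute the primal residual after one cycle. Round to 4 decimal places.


ADMM iteration with rho = 0.5, z^k = -0.4502, u^k = 1.3129
Step 1: x-update.
Minimize 6*x^2 - 12*x + (0.5/2)*(x + 0.4502 + 1.3129)^2
FOC: (2*6 + 0.5)*x = 12 + 0.5*(-0.4502 - 1.3129)
x^{k+1} = 0.8895
Step 2: z-update.
Minimize 8*z^2 - 10*z + (0.5/2)*(0.8895 - z + 1.3129)^2
FOC: (2*8 + 0.5)*z = 10 + 0.5*(0.8895 + 1.3129)
z^{k+1} = 0.6728
Step 3: u-update.
u^{k+1} = 1.3129 + 0.8895 - 0.6728 = 1.5296
Step 4: Primal residual = |0.8895 - 0.6728| = 0.2167


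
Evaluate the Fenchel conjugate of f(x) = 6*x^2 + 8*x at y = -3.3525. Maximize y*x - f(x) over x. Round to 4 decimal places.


f*(y) = sup_x {y*x - a*x^2 - b*x} = sup_x {(y-b)*x - a*x^2}
FOC: (y - b) - 2a*x = 0 => x* = (y - b)/(2a)
x* = (-3.3525 - 8)/(2*6) = -0.946
f*(-3.3525) = (y-b)^2/(4a) = (-3.3525 - 8)^2/(4*6)
= 128.8793/24 = 5.37


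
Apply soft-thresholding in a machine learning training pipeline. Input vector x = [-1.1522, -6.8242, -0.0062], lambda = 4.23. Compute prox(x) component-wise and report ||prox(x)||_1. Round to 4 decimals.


Soft-thresholding with lambda = 4.23:
prox(-1.1522) = sign(-1.1522)*max(|-1.1522| - 4.23, 0) = 0.0
prox(-6.8242) = sign(-6.8242)*max(|-6.8242| - 4.23, 0) = -2.5942
prox(-0.0062) = sign(-0.0062)*max(|-0.0062| - 4.23, 0) = 0.0
prox(x) = [0.0, -2.5942, 0.0]
||prox(x)||_1 = 0.0 + 2.5942 + 0.0 = 2.5942


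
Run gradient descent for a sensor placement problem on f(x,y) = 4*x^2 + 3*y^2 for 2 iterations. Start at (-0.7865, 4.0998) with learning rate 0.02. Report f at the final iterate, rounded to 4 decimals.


Gradient descent on f(x,y) = 4*x^2 + 3*y^2.
Starting point: (-0.7865, 4.0998), alpha = 0.02
Step 1: grad_x = 2*4*-0.7865 = -6.292, grad_y = 2*3*4.0998 = 24.5988
  x_1 = -0.7865 - 0.02*-6.292 = -0.6607
  y_1 = 4.0998 - 0.02*24.5988 = 3.6078
Step 2: grad_x = 2*4*-0.6607 = -5.2853, grad_y = 2*3*3.6078 = 21.6469
  x_2 = -0.6607 - 0.02*-5.2853 = -0.555
  y_2 = 3.6078 - 0.02*21.6469 = 3.1749
f(-0.555, 3.1749) = 4*(-0.555)^2 + 3*3.1749^2 = 31.4716


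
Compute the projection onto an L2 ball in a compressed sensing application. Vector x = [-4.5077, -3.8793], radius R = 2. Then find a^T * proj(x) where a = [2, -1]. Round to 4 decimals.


Step 1: Compute ||x|| (intermediates to 6 decimals).
||x|| = sqrt((-4.5077)^2 + (-3.8793)^2) = 5.947128
Step 2: Project.
Since ||x|| > R, scale = R/||x|| = 2/5.947128 = 0.336297, proj(x) = scale * x
proj(x) = [-1.515926, -1.304597]
Step 3: Dot product.
a^T * proj(x) = 2*(-1.515926) - 1*(-1.304597) = -1.7273


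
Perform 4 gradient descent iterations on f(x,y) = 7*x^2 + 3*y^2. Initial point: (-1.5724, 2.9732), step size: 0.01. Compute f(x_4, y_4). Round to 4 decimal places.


Gradient descent on f(x,y) = 7*x^2 + 3*y^2.
Starting point: (-1.5724, 2.9732), alpha = 0.01
Step 1: grad_x = 2*7*-1.5724 = -22.0136, grad_y = 2*3*2.9732 = 17.8392
  x_1 = -1.5724 - 0.01*-22.0136 = -1.3523
  y_1 = 2.9732 - 0.01*17.8392 = 2.7948
Step 2: grad_x = 2*7*-1.3523 = -18.9317, grad_y = 2*3*2.7948 = 16.7688
  x_2 = -1.3523 - 0.01*-18.9317 = -1.1629
  y_2 = 2.7948 - 0.01*16.7688 = 2.6271
Step 3: grad_x = 2*7*-1.1629 = -16.2813, grad_y = 2*3*2.6271 = 15.7627
  x_3 = -1.1629 - 0.01*-16.2813 = -1.0001
  y_3 = 2.6271 - 0.01*15.7627 = 2.4695
Step 4: grad_x = 2*7*-1.0001 = -14.0019, grad_y = 2*3*2.4695 = 14.817
  x_4 = -1.0001 - 0.01*-14.0019 = -0.8601
  y_4 = 2.4695 - 0.01*14.817 = 2.3213
f(-0.8601, 2.3213) = 7*(-0.8601)^2 + 3*2.3213^2 = 21.3442


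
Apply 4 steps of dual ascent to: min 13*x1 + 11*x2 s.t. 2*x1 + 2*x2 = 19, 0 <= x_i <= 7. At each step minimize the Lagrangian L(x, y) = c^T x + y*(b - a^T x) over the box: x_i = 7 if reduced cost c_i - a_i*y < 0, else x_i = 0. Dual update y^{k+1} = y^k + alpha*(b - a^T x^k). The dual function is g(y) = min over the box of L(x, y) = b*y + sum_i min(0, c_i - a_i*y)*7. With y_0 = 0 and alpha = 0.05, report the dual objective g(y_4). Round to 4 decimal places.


Dual ascent for LP: min 13*x1 + 11*x2, 2*x1 + 2*x2 = 19, 0 <= x_i <= 7
Step 1: y^k = 0.0, reduced costs: (13.0, 11.0)
  x^k = (0.0, 0.0), subgradient = b - a^T x = 19.0
  y^{k+1} = 0.0 + 0.05*19.0 = 0.95
Step 2: y^k = 0.95, reduced costs: (11.1, 9.1)
  x^k = (0.0, 0.0), subgradient = b - a^T x = 19.0
  y^{k+1} = 0.95 + 0.05*19.0 = 1.9
Step 3: y^k = 1.9, reduced costs: (9.2, 7.2)
  x^k = (0.0, 0.0), subgradient = b - a^T x = 19.0
  y^{k+1} = 1.9 + 0.05*19.0 = 2.85
Step 4: y^k = 2.85, reduced costs: (7.3, 5.3)
  x^k = (0.0, 0.0), subgradient = b - a^T x = 19.0
  y^{k+1} = 2.85 + 0.05*19.0 = 3.8
Dual objective at y_4 = 3.8: reduced costs (5.4, 3.4), box minimizer x = (0.0, 0.0)
g(y_4) = b*y + (c1 - a1*y)*x1 + (c2 - a2*y)*x2 = 19*3.8 + 5.4*0.0 + 3.4*0.0 = 72.2 + 0.0 + 0.0 = 72.2


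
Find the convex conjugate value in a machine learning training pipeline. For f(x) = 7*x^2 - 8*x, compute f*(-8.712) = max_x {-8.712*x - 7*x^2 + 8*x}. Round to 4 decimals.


f*(y) = sup_x {y*x - a*x^2 - b*x} = sup_x {(y-b)*x - a*x^2}
FOC: (y - b) - 2a*x = 0 => x* = (y - b)/(2a)
x* = (-8.712 + 8)/(2*7) = -0.0509
f*(-8.712) = (y-b)^2/(4a) = (-8.712 + 8)^2/(4*7)
= 0.5069/28 = 0.0181


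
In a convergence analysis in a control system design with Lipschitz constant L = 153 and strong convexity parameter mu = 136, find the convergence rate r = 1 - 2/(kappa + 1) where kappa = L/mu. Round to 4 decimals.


Step 1: Compute the condition number.
kappa = L/mu = 153/136 = 1.125
Step 2: Compute the convergence rate.
r = 1 - 2/(kappa + 1) = 1 - 2*mu/(L + mu) = (L - mu)/(L + mu) = 17/289 = 0.0588


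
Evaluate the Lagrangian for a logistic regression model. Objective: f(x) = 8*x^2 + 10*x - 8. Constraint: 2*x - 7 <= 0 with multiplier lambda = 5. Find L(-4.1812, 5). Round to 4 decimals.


Step 1: Evaluate f(x).
f(-4.1812) = 8*(-4.1812)^2 + 10*(-4.1812) - 8 = 90.0475
Step 2: Evaluate g(x).
g(-4.1812) = 2*-4.1812 - 7 = -15.3624
Step 3: Compute Lagrangian.
L = 90.0475 + 5*-15.3624 = 13.2355


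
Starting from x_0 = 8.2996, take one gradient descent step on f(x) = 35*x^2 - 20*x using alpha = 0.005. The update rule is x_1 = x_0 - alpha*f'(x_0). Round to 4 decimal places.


We compute the gradient at x_0 and apply the update.
f'(x) = 70*x - 20
f'(8.2996) = 70*8.2996 - 20 = 560.972
x_1 = 8.2996 - 0.005*560.972 = 5.4947


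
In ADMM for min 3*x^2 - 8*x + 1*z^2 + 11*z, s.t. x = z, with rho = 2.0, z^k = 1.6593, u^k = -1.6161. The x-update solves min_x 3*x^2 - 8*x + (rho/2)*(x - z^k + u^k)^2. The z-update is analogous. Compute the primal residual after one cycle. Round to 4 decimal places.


ADMM iteration with rho = 2.0, z^k = 1.6593, u^k = -1.6161
Step 1: x-update.
Minimize 3*x^2 - 8*x + (2.0/2)*(x - 1.6593 - 1.6161)^2
FOC: (2*3 + 2.0)*x = 8 + 2.0*(1.6593 + 1.6161)
x^{k+1} = 1.8189
Step 2: z-update.
Minimize 1*z^2 + 11*z + (2.0/2)*(1.8189 - z - 1.6161)^2
FOC: (2*1 + 2.0)*z = -11 + 2.0*(1.8189 - 1.6161)
z^{k+1} = -2.6486
Step 3: u-update.
u^{k+1} = -1.6161 + 1.8189 + 2.6486 = 2.8514
Step 4: Primal residual = |1.8189 + 2.6486| = 4.4675


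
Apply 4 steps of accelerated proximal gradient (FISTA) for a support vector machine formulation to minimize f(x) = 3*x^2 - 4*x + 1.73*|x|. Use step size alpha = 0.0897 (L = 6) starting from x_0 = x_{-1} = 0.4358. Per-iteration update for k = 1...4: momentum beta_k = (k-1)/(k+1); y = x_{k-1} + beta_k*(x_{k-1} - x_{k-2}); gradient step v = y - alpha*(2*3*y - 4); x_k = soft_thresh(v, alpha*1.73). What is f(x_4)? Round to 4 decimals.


FISTA on f(x) = 3*x^2 - 4*x + 1.73*|x|
L = 6, alpha = 0.0897
Iteration 1: beta = 0.0, y = 0.4358 + 0.0*(0.4358 - 0.4358) = 0.4358
  grad(y) = -1.3852, v = y - alpha*grad = 0.5601
  prox(v) = soft_thresh(0.5601, 0.1552) = 0.4049
Iteration 2: beta = 0.3333, y = 0.4049 + 0.3333*(0.4049 - 0.4358) = 0.3946
  grad(y) = -1.6326, v = y - alpha*grad = 0.541
  prox(v) = soft_thresh(0.541, 0.1552) = 0.3858
Iteration 3: beta = 0.5, y = 0.3858 + 0.5*(0.3858 - 0.4049) = 0.3763
  grad(y) = -1.7422, v = y - alpha*grad = 0.5326
  prox(v) = soft_thresh(0.5326, 0.1552) = 0.3774
Iteration 4: beta = 0.6, y = 0.3774 + 0.6*(0.3774 - 0.3858) = 0.3723
  grad(y) = -1.766, v = y - alpha*grad = 0.5307
  prox(v) = soft_thresh(0.5307, 0.1552) = 0.3756
f(x_4) = 3*0.3756^2 - 4*0.3756 + 1.73*|0.3756| = -0.4294


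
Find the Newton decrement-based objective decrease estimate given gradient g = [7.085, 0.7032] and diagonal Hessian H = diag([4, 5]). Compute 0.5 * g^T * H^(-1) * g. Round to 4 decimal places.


Step 1: H is diagonal, so H^(-1) * g = [1.7713, 0.1406].
Step 2: g^T H^(-1) g = sum_i g_i^2 / H_ii
  = (7.085)^2/4 + (0.7032)^2/5
  = 12.5493 + 0.0989 = 12.6482
Step 3: Objective decrease = 0.5 * g^T H^(-1) g = 6.3241


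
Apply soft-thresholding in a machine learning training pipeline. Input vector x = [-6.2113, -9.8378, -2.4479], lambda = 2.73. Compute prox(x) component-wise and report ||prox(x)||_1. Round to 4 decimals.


Soft-thresholding with lambda = 2.73:
prox(-6.2113) = sign(-6.2113)*max(|-6.2113| - 2.73, 0) = -3.4813
prox(-9.8378) = sign(-9.8378)*max(|-9.8378| - 2.73, 0) = -7.1078
prox(-2.4479) = sign(-2.4479)*max(|-2.4479| - 2.73, 0) = 0.0
prox(x) = [-3.4813, -7.1078, 0.0]
||prox(x)||_1 = 3.4813 + 7.1078 + 0.0 = 10.5891


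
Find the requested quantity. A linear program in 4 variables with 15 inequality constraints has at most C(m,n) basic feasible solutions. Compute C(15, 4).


Each vertex corresponds to some choice of n active constraints out of m, so the number of vertices is at most C(m, n) = m! / (n!(m-n)!).
m = 15, n = 4
Numerator: 15 * 14 * 13 * 12
Denominator: 4! = 24
C(15, 4) = 1365


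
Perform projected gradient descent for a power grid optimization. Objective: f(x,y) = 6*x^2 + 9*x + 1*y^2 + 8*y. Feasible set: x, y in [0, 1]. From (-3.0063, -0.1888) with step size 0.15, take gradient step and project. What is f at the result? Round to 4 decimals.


Step 1: Compute gradient at (-3.0063, -0.1888).
grad_x = 2*6*-3.0063 + 9 = -27.0756
grad_y = 2*1*-0.1888 + 8 = 7.6224
Step 2: Gradient step.
x_raw = -3.0063 - 0.15*-27.0756 = 1.055
y_raw = -0.1888 - 0.15*7.6224 = -1.3322
Step 3: Project onto [0, 1].
x_proj = clip(1.055) = 1.0
y_proj = clip(-1.3322) = 0.0
Step 4: Evaluate f.
f(1.0, 0.0) = 15.0
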